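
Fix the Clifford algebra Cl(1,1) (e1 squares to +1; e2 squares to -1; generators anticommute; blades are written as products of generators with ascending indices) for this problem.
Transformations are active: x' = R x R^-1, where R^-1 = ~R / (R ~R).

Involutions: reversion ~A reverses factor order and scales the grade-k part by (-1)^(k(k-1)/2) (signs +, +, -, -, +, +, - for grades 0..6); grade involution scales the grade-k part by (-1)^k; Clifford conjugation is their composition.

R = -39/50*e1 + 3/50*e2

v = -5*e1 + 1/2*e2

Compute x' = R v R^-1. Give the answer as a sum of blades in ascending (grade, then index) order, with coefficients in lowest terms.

~R = -39/50*e1 + 3/50*e2, and R ~R = 378/625, so R^-1 = ~R / (378/625).
R v = 387/100 - 9/100*e1 e2
Answer: -279/56*e1 + 15/56*e2


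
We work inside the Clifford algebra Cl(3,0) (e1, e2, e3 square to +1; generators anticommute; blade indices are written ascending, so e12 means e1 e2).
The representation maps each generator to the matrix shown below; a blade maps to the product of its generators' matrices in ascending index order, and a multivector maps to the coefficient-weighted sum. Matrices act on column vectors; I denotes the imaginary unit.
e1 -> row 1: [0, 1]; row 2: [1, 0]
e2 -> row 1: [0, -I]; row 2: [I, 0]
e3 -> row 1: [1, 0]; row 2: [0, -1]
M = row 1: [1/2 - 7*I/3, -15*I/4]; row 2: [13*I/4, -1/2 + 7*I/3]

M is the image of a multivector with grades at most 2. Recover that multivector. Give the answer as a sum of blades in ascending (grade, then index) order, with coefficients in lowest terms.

Method: 1, rho(e1), rho(e2), rho(e3) form a trace-orthogonal basis of the 2x2 complex matrices (tr(X Y) = 2 if X = Y, else 0), so M = m0*1 + m1*rho(e1) + m2*rho(e2) + m3*rho(e3) with m0 = tr(M)/2 = 0, m1 = tr(M rho(e1))/2 = -I/4, m2 = tr(M rho(e2))/2 = 7/2, m3 = tr(M rho(e3))/2 = 1/2 - 7*I/3.
Multiplying table entries, the bivector images are rho(e12) = I*rho(e3), rho(e13) = -I*rho(e2), rho(e23) = I*rho(e1); with real blade coefficients the real parts of m0..m3 are the coefficients of 1, e1, e2, e3 and the imaginary parts give the bivectors (e23: Im m1, e13: -Im m2, e12: Im m3).
Answer: 7/2*e2 + 1/2*e3 - 7/3*e12 - 1/4*e23


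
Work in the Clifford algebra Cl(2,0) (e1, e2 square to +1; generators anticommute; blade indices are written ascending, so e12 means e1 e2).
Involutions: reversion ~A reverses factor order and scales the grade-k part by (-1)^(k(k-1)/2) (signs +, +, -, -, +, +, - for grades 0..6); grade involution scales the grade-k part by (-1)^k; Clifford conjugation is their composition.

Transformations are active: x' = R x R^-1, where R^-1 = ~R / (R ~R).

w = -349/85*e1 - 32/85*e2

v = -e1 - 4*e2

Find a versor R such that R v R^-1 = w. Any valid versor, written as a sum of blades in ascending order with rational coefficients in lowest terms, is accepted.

Since q(v) = q(w) = 17, the sum R = v + w = -434/85*e1 - 372/85*e2 does the job whenever invertible.
Answer: -434/85*e1 - 372/85*e2


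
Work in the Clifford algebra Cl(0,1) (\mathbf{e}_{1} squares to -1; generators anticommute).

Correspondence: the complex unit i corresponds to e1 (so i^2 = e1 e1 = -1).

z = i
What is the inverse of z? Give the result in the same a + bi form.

In blades: z = e_{1}.
With qbar = -e_{1} (scalar fixed, mapped units negated), z qbar = 1 (the sum of squared coefficients), so z^-1 = qbar / (1) = -e_{1}; translating back:
Answer: -i


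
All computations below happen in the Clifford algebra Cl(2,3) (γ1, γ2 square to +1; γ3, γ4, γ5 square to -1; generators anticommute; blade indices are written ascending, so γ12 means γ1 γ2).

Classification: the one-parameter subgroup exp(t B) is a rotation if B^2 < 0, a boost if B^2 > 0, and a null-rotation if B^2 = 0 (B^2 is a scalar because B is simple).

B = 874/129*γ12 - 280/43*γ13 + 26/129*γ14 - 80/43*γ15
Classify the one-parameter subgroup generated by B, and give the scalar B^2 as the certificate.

B^2 term by term: the squares give (874/129)^2*(γ12)^2 + (-280/43)^2*(γ13)^2 + (26/129)^2*(γ14)^2 + (-80/43)^2*(γ15)^2 = 763876/16641*(-1) + 78400/1849*(+1) + 676/16641*(+1) + 6400/1849*(+1) = 0 (each basis 2-blade squares to minus the product of its generators' squares); cross terms between blades sharing an index anticommute and cancel. So B^2 = 0.
Answer: null-rotation, certificate B^2 = 0. Why this suffices: the scalar 0 survives any versor conjugation, so its sign alone determines the class however B is presented.


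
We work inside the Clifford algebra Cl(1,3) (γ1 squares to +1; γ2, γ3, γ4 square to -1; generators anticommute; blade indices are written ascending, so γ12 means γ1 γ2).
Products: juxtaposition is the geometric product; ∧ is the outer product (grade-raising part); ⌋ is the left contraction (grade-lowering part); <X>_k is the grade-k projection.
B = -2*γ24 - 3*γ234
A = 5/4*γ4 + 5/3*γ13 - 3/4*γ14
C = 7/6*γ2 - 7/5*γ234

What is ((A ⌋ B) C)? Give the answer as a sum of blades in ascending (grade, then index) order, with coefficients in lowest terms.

step 1: -5/2*γ2 + 15/4*γ23
step 2: 35/12 + 35/8*γ3 + 21/4*γ4 - 7/2*γ34
Answer: 35/12 + 35/8*γ3 + 21/4*γ4 - 7/2*γ34


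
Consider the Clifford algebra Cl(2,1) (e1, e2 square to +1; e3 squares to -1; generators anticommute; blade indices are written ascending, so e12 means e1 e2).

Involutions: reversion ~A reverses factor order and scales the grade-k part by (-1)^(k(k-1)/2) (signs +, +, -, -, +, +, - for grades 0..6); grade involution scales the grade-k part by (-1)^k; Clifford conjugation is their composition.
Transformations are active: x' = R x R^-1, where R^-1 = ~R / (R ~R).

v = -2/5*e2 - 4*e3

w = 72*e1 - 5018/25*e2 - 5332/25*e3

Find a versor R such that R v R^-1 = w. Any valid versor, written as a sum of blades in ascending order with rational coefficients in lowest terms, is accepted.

Equal squares first: v^2 = w^2 = -396/25. Then v + w = 72*e1 - 5028/25*e2 - 5432/25*e3 is a versor taking v to w, provided it is invertible.
Answer: 72*e1 - 5028/25*e2 - 5432/25*e3


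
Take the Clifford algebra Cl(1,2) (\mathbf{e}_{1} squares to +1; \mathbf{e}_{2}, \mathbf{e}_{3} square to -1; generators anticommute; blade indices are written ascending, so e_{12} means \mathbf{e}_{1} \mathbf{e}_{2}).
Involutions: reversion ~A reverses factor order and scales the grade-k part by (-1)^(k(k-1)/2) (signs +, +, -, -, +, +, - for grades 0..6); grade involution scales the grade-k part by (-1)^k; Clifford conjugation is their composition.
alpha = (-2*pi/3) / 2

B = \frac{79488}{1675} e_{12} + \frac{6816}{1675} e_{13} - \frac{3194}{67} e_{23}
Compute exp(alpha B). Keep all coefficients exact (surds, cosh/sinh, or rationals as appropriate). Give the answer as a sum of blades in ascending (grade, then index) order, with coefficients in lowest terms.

B^2 term by term: the squares give (\frac{79488}{1675})^2*(e_{12})^2 + (\frac{6816}{1675})^2*(e_{13})^2 + (-\frac{3194}{67})^2*(e_{23})^2 = \frac{6318342144}{2805625}*(+1) + \frac{46457856}{2805625}*(+1) + \frac{10201636}{4489}*(-1) = -4 (each basis 2-blade squares to minus the product of its generators' squares); cross terms between blades sharing an index anticommute and cancel. So B^2 = -4.
B^2 = -4 — since the square is negative, the closed form is circular: l = 2, alpha*l = - \frac{2 \pi}{3}, so exp(alpha B) = cos(- \frac{2 \pi}{3}) + (sin(- \frac{2 \pi}{3})/2)*B = - \frac{1}{2} + (- \frac{\sqrt{3}}{4})*B.
Answer: - \frac{1}{2} - \frac{19872 \sqrt{3}}{1675} e_{12} - \frac{1704 \sqrt{3}}{1675} e_{13} + \frac{1597 \sqrt{3}}{134} e_{23}


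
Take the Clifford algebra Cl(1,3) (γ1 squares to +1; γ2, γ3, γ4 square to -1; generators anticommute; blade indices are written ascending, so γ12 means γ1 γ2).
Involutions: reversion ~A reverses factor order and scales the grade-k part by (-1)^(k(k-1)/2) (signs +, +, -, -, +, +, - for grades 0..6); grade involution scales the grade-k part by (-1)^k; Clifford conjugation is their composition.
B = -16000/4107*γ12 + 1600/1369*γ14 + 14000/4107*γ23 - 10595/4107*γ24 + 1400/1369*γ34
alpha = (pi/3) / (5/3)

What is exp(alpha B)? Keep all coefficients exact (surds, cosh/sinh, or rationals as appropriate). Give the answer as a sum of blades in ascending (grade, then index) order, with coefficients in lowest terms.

B^2 term by term: the squares give (-16000/4107)^2*(γ12)^2 + (1600/1369)^2*(γ14)^2 + (14000/4107)^2*(γ23)^2 + (-10595/4107)^2*(γ24)^2 + (1400/1369)^2*(γ34)^2 = 256000000/16867449*(+1) + 2560000/1874161*(+1) + 196000000/16867449*(-1) + 112254025/16867449*(-1) + 1960000/1874161*(-1) = -25/9 (each basis 2-blade squares to minus the product of its generators' squares); cross terms between blades sharing an index anticommute and cancel; the commuting (index-disjoint) pairs give grade-4 terms 2*c*c'*(blade product), which cancel blade by blade — γ1234: -44800000/5622483 + 44800000/5622483 = 0 — confirming B is simple. So B^2 = -25/9.
B^2 = -25/9 — the negative square puts this in the circular regime; l = 5/3, alpha*l = pi/3, so exp(alpha B) = cos(pi/3) + (sin(pi/3)/(5/3))*B = 1/2 + (3*sqrt(3)/10)*B.
Answer: 1/2 - 1600*sqrt(3)/1369*γ12 + 480*sqrt(3)/1369*γ14 + 1400*sqrt(3)/1369*γ23 - 2119*sqrt(3)/2738*γ24 + 420*sqrt(3)/1369*γ34


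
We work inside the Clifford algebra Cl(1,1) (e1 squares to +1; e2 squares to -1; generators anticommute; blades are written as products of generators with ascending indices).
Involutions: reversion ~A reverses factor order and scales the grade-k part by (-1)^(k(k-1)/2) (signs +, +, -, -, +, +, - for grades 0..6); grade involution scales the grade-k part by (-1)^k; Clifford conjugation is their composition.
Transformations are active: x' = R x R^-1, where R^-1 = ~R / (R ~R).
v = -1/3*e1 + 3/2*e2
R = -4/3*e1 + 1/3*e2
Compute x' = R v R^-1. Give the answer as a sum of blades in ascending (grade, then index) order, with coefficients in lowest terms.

~R = -4/3*e1 + 1/3*e2, and R ~R = 5/3, so R^-1 = ~R / (5/3).
R v = -1/18 - 17/9*e1 e2
Answer: 19/45*e1 - 137/90*e2


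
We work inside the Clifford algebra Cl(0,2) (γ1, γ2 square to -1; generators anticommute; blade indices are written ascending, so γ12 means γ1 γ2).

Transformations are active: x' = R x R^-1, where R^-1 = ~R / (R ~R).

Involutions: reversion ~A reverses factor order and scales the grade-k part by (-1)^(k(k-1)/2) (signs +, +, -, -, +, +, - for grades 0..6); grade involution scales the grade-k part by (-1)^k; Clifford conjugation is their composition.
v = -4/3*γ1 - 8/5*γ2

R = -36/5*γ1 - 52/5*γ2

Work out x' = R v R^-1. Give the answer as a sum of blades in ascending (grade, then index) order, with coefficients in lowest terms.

~R = -36/5*γ1 - 52/5*γ2, and R ~R = -160, so R^-1 = ~R / (-160).
R v = -656/25 - 176/75*γ12
Answer: -1928/1875*γ1 - 1132/625*γ2


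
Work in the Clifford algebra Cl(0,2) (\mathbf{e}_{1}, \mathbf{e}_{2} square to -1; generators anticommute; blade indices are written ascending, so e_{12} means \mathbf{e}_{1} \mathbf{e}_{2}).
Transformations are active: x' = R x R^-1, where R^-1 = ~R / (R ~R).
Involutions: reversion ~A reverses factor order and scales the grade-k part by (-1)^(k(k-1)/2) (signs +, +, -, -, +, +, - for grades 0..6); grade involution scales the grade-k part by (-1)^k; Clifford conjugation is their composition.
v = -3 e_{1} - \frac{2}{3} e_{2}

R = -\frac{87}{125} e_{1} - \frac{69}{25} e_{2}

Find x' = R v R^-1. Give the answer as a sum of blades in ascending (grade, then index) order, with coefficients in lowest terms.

~R = -\frac{87}{125} e_{1} - \frac{69}{25} e_{2}, and R ~R = -\frac{126594}{15625}, so R^-1 = ~R / (-\frac{126594}{15625}).
R v = -\frac{491}{125} - \frac{977}{125} e_{12}
Answer: \frac{49058}{21099} e_{1} - \frac{14133}{7033} e_{2}


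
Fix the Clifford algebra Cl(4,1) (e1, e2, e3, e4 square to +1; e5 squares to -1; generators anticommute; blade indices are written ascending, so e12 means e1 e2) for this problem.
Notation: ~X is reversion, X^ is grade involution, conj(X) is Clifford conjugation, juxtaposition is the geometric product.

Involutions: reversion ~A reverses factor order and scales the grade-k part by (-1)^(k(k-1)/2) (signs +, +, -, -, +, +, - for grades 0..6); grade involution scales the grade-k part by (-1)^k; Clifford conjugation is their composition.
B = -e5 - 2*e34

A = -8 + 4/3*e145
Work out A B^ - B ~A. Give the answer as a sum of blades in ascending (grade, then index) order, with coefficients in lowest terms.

first term: -8*e5 - 4/3*e14 + 16*e34 + 8/3*e135
second term: 8*e5 - 4/3*e14 + 16*e34 + 8/3*e135
Answer: -16*e5


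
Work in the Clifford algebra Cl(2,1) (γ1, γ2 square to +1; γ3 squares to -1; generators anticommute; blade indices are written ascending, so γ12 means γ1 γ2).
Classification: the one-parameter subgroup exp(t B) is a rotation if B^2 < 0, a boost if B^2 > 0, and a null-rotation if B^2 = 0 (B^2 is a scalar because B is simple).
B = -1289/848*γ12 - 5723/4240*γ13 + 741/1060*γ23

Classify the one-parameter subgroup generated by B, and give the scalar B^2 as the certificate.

B^2 term by term: the squares give (-1289/848)^2*(γ12)^2 + (-5723/4240)^2*(γ13)^2 + (741/1060)^2*(γ23)^2 = 1661521/719104*(-1) + 32752729/17977600*(+1) + 549081/1123600*(+1) = 0 (each basis 2-blade squares to minus the product of its generators' squares); cross terms between blades sharing an index anticommute and cancel. So B^2 = 0.
Answer: null-rotation, certificate B^2 = 0. Certificate logic: 0 is a conjugation-invariant scalar, so its sign fixes rotation versus boost versus null-rotation outright.


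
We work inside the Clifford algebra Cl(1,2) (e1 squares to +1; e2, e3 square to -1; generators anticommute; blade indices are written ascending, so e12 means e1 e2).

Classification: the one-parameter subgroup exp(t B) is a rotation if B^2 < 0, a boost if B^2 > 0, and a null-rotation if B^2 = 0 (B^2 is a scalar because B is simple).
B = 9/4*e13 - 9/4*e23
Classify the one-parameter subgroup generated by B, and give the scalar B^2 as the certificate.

B^2 term by term: the squares give (9/4)^2*(e13)^2 + (-9/4)^2*(e23)^2 = 81/16*(+1) + 81/16*(-1) = 0 (each basis 2-blade squares to minus the product of its generators' squares); cross terms between blades sharing an index anticommute and cancel. So B^2 = 0.
Answer: null-rotation, certificate B^2 = 0. Because 0 is invariant under every versor sandwich, the classification follows from its sign alone.


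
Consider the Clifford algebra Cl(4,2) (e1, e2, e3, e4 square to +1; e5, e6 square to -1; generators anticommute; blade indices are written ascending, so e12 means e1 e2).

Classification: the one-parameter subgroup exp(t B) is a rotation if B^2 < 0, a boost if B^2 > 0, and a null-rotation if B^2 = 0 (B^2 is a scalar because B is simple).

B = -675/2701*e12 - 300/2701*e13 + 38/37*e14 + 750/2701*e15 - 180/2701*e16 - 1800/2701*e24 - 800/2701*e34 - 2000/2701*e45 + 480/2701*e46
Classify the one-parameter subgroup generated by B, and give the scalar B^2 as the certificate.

B^2 term by term: the squares give (-675/2701)^2*(e12)^2 + (-300/2701)^2*(e13)^2 + (38/37)^2*(e14)^2 + (750/2701)^2*(e15)^2 + (-180/2701)^2*(e16)^2 + (-1800/2701)^2*(e24)^2 + (-800/2701)^2*(e34)^2 + (-2000/2701)^2*(e45)^2 + (480/2701)^2*(e46)^2 = 455625/7295401*(-1) + 90000/7295401*(-1) + 1444/1369*(-1) + 562500/7295401*(+1) + 32400/7295401*(+1) + 3240000/7295401*(-1) + 640000/7295401*(-1) + 4000000/7295401*(+1) + 230400/7295401*(+1) = -1 (each basis 2-blade squares to minus the product of its generators' squares); cross terms between blades sharing an index anticommute and cancel; the commuting (index-disjoint) pairs give grade-4 terms 2*c*c'*(blade product), which cancel blade by blade — e1234: 1080000/7295401 - 1080000/7295401 = 0; e1245: 2700000/7295401 - 2700000/7295401 = 0; e1246: -648000/7295401 + 648000/7295401 = 0; e1345: 1200000/7295401 - 1200000/7295401 = 0; e1346: -288000/7295401 + 288000/7295401 = 0; e1456: -720000/7295401 + 720000/7295401 = 0 — confirming B is simple. So B^2 = -1.
Answer: rotation, certificate B^2 = -1. Note: conjugating B changes its blade decomposition but never the scalar B^2 = -1, whose sign settles the classification.


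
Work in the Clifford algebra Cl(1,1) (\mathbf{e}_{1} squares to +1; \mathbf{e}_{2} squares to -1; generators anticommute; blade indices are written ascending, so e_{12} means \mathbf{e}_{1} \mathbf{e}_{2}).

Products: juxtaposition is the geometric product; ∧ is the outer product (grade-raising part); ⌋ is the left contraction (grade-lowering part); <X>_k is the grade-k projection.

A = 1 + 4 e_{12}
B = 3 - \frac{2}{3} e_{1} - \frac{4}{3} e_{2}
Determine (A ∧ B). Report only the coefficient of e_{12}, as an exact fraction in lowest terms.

step 1: 3 - \frac{2}{3} e_{1} - \frac{4}{3} e_{2} + 12 e_{12}
Answer: 12


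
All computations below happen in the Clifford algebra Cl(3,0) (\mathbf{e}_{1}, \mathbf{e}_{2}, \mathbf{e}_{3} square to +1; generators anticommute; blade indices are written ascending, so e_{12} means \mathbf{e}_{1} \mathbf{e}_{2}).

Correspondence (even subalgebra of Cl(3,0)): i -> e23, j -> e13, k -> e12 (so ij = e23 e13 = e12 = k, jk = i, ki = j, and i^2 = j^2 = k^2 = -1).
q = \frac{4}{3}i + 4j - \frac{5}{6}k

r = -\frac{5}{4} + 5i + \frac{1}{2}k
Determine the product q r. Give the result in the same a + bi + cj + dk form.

In blades: q = -\frac{5}{6} e_{12} + 4 e_{13} + \frac{4}{3} e_{23}, r = -\frac{5}{4} + \frac{1}{2} e_{12} + 5 e_{23}.
Distribute q over r term by term (generator squares from the signature, products reordered to ascending indices): (-\frac{5}{6} e_{12})*r = \frac{5}{12} + \frac{25}{24} e_{12} - \frac{25}{6} e_{13}; (4 e_{13})*r = -20 e_{12} - 5 e_{13} + 2 e_{23}; (\frac{4}{3} e_{23})*r = -\frac{20}{3} - \frac{2}{3} e_{13} - \frac{5}{3} e_{23}.
Sum: -\frac{25}{4} - \frac{455}{24} e_{12} - \frac{59}{6} e_{13} + \frac{1}{3} e_{23}; translating back through the correspondence:
Answer: -\frac{25}{4} + \frac{1}{3}i - \frac{59}{6}j - \frac{455}{24}k


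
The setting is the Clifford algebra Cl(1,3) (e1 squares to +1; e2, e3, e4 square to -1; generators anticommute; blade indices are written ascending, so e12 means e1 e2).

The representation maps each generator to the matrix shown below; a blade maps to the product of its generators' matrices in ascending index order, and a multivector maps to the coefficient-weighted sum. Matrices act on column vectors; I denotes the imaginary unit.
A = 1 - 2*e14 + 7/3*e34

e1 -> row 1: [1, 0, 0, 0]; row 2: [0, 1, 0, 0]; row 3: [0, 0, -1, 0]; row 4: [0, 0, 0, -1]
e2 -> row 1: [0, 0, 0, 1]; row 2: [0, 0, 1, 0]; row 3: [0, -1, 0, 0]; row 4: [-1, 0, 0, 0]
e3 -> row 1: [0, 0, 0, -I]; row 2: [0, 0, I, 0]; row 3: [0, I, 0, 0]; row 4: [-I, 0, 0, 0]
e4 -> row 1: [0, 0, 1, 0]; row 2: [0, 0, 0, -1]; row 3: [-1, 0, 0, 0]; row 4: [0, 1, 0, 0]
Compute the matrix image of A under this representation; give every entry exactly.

Bivector images (products of the table entries): rho(e14) = rho(e1)rho(e4) = row 1: [0, 0, 1, 0]; row 2: [0, 0, 0, -1]; row 3: [1, 0, 0, 0]; row 4: [0, -1, 0, 0]; rho(e34) = rho(e3)rho(e4) = row 1: [0, -I, 0, 0]; row 2: [-I, 0, 0, 0]; row 3: [0, 0, 0, -I]; row 4: [0, 0, -I, 0].
M = (1)*1 + (-2)*rho(e14) + (7/3)*rho(e34), summed entrywise (1 is the identity matrix):
Answer: row 1: [1, -7*I/3, -2, 0]; row 2: [-7*I/3, 1, 0, 2]; row 3: [-2, 0, 1, -7*I/3]; row 4: [0, 2, -7*I/3, 1]


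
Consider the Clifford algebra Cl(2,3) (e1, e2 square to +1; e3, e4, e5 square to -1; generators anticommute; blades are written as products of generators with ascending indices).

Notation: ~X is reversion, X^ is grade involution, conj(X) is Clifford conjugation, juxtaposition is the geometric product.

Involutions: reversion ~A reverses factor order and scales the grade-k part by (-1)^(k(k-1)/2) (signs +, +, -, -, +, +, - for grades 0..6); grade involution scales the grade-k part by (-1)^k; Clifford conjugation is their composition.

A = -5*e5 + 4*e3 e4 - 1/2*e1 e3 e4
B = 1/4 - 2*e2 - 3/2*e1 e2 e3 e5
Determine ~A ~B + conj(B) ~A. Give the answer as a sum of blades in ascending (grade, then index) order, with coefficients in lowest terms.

first term: -5/4*e5 - 10*e2 e5 - e3 e4 + 15/2*e1 e2 e3 + 1/8*e1 e3 e4 + 8*e2 e3 e4 - 3/4*e2 e4 e5 - e1 e2 e3 e4 + 6*e1 e2 e4 e5
second term: -5/4*e5 - 10*e2 e5 - e3 e4 - 15/2*e1 e2 e3 + 1/8*e1 e3 e4 - 8*e2 e3 e4 - 3/4*e2 e4 e5 - e1 e2 e3 e4 - 6*e1 e2 e4 e5
Answer: -5/2*e5 - 20*e2 e5 - 2*e3 e4 + 1/4*e1 e3 e4 - 3/2*e2 e4 e5 - 2*e1 e2 e3 e4


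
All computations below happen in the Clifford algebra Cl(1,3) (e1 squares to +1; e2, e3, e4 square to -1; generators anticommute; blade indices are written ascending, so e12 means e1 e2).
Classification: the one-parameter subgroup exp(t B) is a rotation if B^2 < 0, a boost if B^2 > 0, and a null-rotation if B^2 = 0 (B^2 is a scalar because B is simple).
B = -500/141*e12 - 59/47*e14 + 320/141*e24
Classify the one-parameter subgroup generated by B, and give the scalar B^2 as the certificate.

B^2 term by term: the squares give (-500/141)^2*(e12)^2 + (-59/47)^2*(e14)^2 + (320/141)^2*(e24)^2 = 250000/19881*(+1) + 3481/2209*(+1) + 102400/19881*(-1) = 9 (each basis 2-blade squares to minus the product of its generators' squares); cross terms between blades sharing an index anticommute and cancel. So B^2 = 9.
Answer: boost, certificate B^2 = 9. No conjugation can change B^2 = 9; the sign gives the class.


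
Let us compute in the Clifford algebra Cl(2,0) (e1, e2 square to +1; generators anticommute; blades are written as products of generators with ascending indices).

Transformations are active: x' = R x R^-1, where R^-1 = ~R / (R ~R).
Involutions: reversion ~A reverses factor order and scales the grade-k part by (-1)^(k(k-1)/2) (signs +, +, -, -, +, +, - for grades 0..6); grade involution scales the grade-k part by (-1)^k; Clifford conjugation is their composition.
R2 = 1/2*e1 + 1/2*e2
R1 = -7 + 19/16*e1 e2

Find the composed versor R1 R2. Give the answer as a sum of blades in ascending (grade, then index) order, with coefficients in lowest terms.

Distribute over the terms of R1 (each basis-blade product reordered to ascending indices, repeated generators contracted through their squares):
(-7) R2 = -7/2*e1 - 7/2*e2
(19/16*e1 e2) R2 = 19/32*e1 - 19/32*e2
Summing the partial products and collecting blades:
Answer: -93/32*e1 - 131/32*e2


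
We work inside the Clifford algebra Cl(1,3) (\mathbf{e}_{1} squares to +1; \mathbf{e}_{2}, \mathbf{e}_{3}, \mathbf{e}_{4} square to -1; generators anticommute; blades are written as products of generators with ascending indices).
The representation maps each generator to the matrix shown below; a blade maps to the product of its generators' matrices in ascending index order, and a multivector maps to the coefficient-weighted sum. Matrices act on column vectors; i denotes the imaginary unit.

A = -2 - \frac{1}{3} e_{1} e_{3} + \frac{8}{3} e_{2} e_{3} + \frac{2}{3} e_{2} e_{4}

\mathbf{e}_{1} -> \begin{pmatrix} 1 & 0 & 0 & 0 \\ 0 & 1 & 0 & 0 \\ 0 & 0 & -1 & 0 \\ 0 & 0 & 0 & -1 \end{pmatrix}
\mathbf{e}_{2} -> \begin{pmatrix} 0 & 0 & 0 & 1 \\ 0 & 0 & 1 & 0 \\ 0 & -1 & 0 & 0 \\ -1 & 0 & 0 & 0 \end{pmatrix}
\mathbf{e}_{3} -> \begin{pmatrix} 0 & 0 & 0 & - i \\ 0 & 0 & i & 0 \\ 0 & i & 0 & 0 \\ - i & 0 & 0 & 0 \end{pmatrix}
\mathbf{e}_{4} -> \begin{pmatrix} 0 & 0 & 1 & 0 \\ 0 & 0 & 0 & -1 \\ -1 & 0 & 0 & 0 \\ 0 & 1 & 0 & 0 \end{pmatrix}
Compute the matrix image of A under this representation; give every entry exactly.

Bivector images (products of the table entries): rho(e_{1} e_{3}) = rho(\mathbf{e}_{1})rho(\mathbf{e}_{3}) = \begin{pmatrix} 0 & 0 & 0 & - i \\ 0 & 0 & i & 0 \\ 0 & - i & 0 & 0 \\ i & 0 & 0 & 0 \end{pmatrix}; rho(e_{2} e_{3}) = rho(\mathbf{e}_{2})rho(\mathbf{e}_{3}) = \begin{pmatrix} - i & 0 & 0 & 0 \\ 0 & i & 0 & 0 \\ 0 & 0 & - i & 0 \\ 0 & 0 & 0 & i \end{pmatrix}; rho(e_{2} e_{4}) = rho(\mathbf{e}_{2})rho(\mathbf{e}_{4}) = \begin{pmatrix} 0 & 1 & 0 & 0 \\ -1 & 0 & 0 & 0 \\ 0 & 0 & 0 & 1 \\ 0 & 0 & -1 & 0 \end{pmatrix}.
M = (-2)*1 + (-\frac{1}{3})*rho(e_{1} e_{3}) + (\frac{8}{3})*rho(e_{2} e_{3}) + (\frac{2}{3})*rho(e_{2} e_{4}), summed entrywise (1 is the identity matrix):
Answer: \begin{pmatrix} -2 - \frac{8 i}{3} & \frac{2}{3} & 0 & \frac{i}{3} \\ - \frac{2}{3} & -2 + \frac{8 i}{3} & - \frac{i}{3} & 0 \\ 0 & \frac{i}{3} & -2 - \frac{8 i}{3} & \frac{2}{3} \\ - \frac{i}{3} & 0 & - \frac{2}{3} & -2 + \frac{8 i}{3} \end{pmatrix}


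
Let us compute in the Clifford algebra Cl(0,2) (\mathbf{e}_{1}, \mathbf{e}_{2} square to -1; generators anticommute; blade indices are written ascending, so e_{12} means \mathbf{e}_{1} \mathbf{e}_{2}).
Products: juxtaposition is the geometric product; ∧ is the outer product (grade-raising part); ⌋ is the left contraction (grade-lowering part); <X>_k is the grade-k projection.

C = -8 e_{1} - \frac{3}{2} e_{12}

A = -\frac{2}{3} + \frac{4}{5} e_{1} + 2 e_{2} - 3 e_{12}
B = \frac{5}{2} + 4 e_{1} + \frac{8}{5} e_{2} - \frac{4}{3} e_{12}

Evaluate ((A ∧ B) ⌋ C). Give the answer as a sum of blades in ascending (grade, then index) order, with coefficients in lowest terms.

step 1: -\frac{5}{3} - \frac{2}{3} e_{1} + \frac{59}{15} e_{2} - \frac{5999}{450} e_{12}
step 2: -\frac{2533}{100} + \frac{223}{30} e_{1} - e_{2} + \frac{5}{2} e_{12}
Answer: -\frac{2533}{100} + \frac{223}{30} e_{1} - e_{2} + \frac{5}{2} e_{12}


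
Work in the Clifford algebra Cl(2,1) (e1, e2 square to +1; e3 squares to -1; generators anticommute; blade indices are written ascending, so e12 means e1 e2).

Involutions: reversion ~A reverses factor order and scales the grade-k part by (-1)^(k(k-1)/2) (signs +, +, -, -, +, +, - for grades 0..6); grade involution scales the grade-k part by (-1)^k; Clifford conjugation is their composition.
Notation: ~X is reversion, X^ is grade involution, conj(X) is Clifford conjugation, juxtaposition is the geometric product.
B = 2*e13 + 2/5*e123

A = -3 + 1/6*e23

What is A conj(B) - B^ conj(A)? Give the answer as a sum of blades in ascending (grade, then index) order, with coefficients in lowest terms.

first term: 1/15*e1 + 1/3*e12 + 6*e13 - 6/5*e123
second term: 1/15*e1 - 1/3*e12 - 6*e13 + 6/5*e123
Answer: 2/3*e12 + 12*e13 - 12/5*e123


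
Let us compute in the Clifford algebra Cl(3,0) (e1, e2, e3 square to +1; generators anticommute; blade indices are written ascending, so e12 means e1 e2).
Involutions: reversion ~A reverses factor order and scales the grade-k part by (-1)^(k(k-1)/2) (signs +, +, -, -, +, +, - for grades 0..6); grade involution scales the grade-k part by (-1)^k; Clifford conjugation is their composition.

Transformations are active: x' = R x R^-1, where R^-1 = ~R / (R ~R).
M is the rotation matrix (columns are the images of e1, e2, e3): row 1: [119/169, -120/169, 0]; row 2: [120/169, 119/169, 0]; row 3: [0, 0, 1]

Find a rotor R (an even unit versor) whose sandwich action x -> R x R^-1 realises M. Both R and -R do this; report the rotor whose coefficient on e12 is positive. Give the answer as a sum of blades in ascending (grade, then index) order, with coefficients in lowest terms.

Method: write R = a + b12*e12 + b13*e13 + b23*e23 with a^2 + b12^2 + b13^2 + b23^2 = 1 (so R^-1 = ~R). Expanding the columns R e_j ~R gives tr M = 4a^2 - 1 and, from the antisymmetric part, M21 - M12 = -4a*b12, M13 - M31 = 4a*b13, M32 - M23 = -4a*b23.
Here tr M = 407/169, so a^2 = (1 + tr M)/4 = 144/169 and a = ±12/13. Taking a = 12/13: M21 - M12 = 240/169, M13 - M31 = 0, M32 - M23 = 0, giving b12 = -5/13, b13 = 0, b23 = 0, i.e. R = 12/13 - 5/13*e12.
Its e12 coefficient is negative, so report the other preimage -R.
Answer: -12/13 + 5/13*e12. Recall the cover is two-to-one: with M of trace 407/169, both preimages act alike, and the stated e12 sign chooses the sheet.


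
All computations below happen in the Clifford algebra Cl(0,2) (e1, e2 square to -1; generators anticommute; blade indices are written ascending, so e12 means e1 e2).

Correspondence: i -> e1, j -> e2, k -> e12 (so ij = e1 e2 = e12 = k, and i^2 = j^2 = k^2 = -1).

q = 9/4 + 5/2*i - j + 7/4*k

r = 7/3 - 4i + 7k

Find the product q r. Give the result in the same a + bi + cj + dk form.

In blades: q = 9/4 + 5/2*e1 - e2 + 7/4*e12, r = 7/3 - 4*e1 + 7*e12.
Distribute q over r term by term (generator squares from the signature, products reordered to ascending indices): (9/4)*r = 21/4 - 9*e1 + 63/4*e12; (5/2*e1)*r = 10 + 35/6*e1 - 35/2*e2; (-e2)*r = -7*e1 - 7/3*e2 - 4*e12; (7/4*e12)*r = -49/4 - 7*e2 + 49/12*e12.
Sum: 3 - 61/6*e1 - 161/6*e2 + 95/6*e12; translating back through the correspondence:
Answer: 3 - 61/6*i - 161/6*j + 95/6*k


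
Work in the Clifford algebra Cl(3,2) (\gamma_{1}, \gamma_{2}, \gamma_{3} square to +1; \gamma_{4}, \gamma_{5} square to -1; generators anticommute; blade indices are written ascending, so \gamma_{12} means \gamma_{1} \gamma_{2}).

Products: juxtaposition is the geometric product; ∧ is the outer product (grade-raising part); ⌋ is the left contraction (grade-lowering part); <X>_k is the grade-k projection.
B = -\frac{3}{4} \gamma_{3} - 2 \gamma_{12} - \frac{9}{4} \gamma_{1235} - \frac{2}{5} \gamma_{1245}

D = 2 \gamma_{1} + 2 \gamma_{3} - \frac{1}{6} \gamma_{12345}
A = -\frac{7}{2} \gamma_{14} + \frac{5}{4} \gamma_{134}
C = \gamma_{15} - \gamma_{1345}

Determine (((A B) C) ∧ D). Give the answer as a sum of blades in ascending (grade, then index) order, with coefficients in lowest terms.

step 1: \frac{15}{16} \gamma_{14} + 7 \gamma_{24} - \frac{7}{5} \gamma_{25} - \frac{21}{8} \gamma_{134} - \frac{5}{2} \gamma_{234} + \frac{1}{2} \gamma_{235} + \frac{45}{16} \gamma_{245} - \frac{63}{8} \gamma_{2345}
step 2: \frac{21}{8} \gamma_{5} - \frac{259}{40} \gamma_{12} + \frac{15}{16} \gamma_{35} - \frac{15}{16} \gamma_{45} - \frac{37}{16} \gamma_{123} + \frac{37}{16} \gamma_{124} - \frac{5}{2} \gamma_{125} - \frac{21}{8} \gamma_{345} + \frac{259}{40} \gamma_{1234} - 7 \gamma_{1235} + 7 \gamma_{1245} + \frac{5}{2} \gamma_{12345}
step 3: -\frac{21}{4} \gamma_{15} - \frac{21}{4} \gamma_{35} - \frac{259}{20} \gamma_{123} + \frac{15}{8} \gamma_{135} - \frac{15}{8} \gamma_{145} - \frac{15}{8} \gamma_{345} - \frac{37}{8} \gamma_{1234} + 5 \gamma_{1235} + \frac{21}{4} \gamma_{1345} + 14 \gamma_{12345}
Answer: -\frac{21}{4} \gamma_{15} - \frac{21}{4} \gamma_{35} - \frac{259}{20} \gamma_{123} + \frac{15}{8} \gamma_{135} - \frac{15}{8} \gamma_{145} - \frac{15}{8} \gamma_{345} - \frac{37}{8} \gamma_{1234} + 5 \gamma_{1235} + \frac{21}{4} \gamma_{1345} + 14 \gamma_{12345}


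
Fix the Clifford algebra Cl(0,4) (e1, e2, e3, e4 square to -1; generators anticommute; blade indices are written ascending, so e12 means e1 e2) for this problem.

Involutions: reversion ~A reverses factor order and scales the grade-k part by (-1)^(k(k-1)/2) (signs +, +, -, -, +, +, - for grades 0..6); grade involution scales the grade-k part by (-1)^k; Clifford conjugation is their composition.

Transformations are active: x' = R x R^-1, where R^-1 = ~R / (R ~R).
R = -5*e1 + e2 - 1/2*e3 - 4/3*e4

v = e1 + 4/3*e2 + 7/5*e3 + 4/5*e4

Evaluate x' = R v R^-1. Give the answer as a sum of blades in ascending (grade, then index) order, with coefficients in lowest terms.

~R = -5*e1 + e2 - 1/2*e3 - 4/3*e4, and R ~R = -1009/36, so R^-1 = ~R / (-1009/36).
R v = 163/30 - 23/3*e12 - 13/2*e13 - 8/3*e14 + 31/15*e23 + 116/45*e24 + 22/15*e34
Answer: 947/1009*e1 - 26048/15135*e2 - 1217/1009*e3 - 1428/5045*e4


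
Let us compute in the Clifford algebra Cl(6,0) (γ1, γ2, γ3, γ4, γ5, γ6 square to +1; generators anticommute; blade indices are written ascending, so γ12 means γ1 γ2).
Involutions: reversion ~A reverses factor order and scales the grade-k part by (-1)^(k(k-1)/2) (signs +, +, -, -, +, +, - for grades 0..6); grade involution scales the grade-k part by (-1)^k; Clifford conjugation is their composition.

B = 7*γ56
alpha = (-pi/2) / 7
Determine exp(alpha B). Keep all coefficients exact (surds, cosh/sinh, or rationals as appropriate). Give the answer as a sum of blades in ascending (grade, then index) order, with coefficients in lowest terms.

B^2 = (7)^2*(γ56)^2 = 49*(-1) = -49 (a basis 2-blade squares to minus the product of its generators' squares).
B^2 = -49 — B^2 < 0, so the exponential closes trigonometrically: l = 7, alpha*l = -pi/2, so exp(alpha B) = cos(-pi/2) + (sin(-pi/2)/7)*B = 0 + (-1/7)*B.
Answer: -γ56


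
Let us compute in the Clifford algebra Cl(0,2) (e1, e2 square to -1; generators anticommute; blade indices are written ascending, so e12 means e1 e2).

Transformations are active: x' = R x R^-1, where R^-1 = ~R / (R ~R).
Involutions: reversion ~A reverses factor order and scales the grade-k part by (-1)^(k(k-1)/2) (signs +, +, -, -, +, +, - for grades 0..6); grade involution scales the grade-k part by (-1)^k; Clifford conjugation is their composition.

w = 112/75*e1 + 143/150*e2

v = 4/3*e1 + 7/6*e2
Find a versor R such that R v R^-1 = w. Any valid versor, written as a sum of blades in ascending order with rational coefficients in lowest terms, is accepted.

A norm check does it: q(v) = q(w) = -113/36, hence R = v + w = 212/75*e1 + 53/25*e2 realises the map — parallel part kept, (v - w)/2 negated, v carried to w.
Answer: 212/75*e1 + 53/25*e2


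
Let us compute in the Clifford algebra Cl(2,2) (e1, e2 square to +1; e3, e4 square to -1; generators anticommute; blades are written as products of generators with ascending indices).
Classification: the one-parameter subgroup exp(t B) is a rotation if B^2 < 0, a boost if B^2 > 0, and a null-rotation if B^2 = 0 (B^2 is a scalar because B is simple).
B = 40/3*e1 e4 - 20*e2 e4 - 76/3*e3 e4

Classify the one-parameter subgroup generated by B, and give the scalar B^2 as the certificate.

B^2 term by term: the squares give (40/3)^2*(e1 e4)^2 + (-20)^2*(e2 e4)^2 + (-76/3)^2*(e3 e4)^2 = 1600/9*(+1) + 400*(+1) + 5776/9*(-1) = -64 (each basis 2-blade squares to minus the product of its generators' squares); cross terms between blades sharing an index anticommute and cancel. So B^2 = -64.
Answer: rotation, certificate B^2 = -64. Check the certificate: B^2 = -64, and that sign is decisive whatever form B takes.


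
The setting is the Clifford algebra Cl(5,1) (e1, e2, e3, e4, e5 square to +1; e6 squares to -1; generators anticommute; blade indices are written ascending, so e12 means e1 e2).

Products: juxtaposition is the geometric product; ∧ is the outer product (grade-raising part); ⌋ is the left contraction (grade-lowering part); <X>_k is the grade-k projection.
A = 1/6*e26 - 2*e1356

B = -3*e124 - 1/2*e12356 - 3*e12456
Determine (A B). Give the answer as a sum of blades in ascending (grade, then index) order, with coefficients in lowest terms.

step 1: e2 - 1/12*e135 - 1/2*e145 - 1/2*e146 + 6*e234 + 6*e23456
Answer: e2 - 1/12*e135 - 1/2*e145 - 1/2*e146 + 6*e234 + 6*e23456


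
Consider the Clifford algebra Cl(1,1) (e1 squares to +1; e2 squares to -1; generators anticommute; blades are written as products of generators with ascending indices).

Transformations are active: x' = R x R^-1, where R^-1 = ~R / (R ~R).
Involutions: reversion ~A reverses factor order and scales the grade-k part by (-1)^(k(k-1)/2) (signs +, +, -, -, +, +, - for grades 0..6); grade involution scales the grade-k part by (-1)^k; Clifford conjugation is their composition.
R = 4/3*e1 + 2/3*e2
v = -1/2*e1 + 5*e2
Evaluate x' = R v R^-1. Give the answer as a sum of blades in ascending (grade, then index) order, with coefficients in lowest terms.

~R = 4/3*e1 + 2/3*e2, and R ~R = 4/3, so R^-1 = ~R / (4/3).
R v = -4 + 7*e1 e2
Answer: -15/2*e1 - 9*e2


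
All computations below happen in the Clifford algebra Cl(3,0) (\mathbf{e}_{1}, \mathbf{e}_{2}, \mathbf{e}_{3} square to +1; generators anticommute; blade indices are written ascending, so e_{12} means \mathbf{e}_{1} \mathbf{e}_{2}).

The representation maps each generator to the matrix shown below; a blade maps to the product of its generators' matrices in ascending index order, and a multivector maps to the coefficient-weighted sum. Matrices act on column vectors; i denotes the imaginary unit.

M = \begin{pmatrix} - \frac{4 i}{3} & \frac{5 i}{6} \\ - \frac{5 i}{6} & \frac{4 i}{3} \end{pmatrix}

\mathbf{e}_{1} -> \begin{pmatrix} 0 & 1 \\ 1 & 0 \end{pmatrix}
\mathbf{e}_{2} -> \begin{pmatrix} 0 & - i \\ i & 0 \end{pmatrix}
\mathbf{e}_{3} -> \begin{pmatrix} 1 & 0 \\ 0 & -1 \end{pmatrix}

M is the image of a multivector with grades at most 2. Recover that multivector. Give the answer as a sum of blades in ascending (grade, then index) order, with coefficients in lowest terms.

Method: 1, rho(e_{1}), rho(e_{2}), rho(e_{3}) form a trace-orthogonal basis of the 2x2 complex matrices (tr(X Y) = 2 if X = Y, else 0), so M = m0*1 + m1*rho(e_{1}) + m2*rho(e_{2}) + m3*rho(e_{3}) with m0 = tr(M)/2 = 0, m1 = tr(M rho(e_{1}))/2 = 0, m2 = tr(M rho(e_{2}))/2 = - \frac{5}{6}, m3 = tr(M rho(e_{3}))/2 = - \frac{4 i}{3}.
Multiplying table entries, the bivector images are rho(e_{12}) = i*rho(e_{3}), rho(e_{13}) = -i*rho(e_{2}), rho(e_{23}) = i*rho(e_{1}); with real blade coefficients the real parts of m0..m3 are the coefficients of 1, e_{1}, e_{2}, e_{3} and the imaginary parts give the bivectors (e_{23}: Im m1, e_{13}: -Im m2, e_{12}: Im m3).
Answer: -\frac{5}{6} e_{2} - \frac{4}{3} e_{12}


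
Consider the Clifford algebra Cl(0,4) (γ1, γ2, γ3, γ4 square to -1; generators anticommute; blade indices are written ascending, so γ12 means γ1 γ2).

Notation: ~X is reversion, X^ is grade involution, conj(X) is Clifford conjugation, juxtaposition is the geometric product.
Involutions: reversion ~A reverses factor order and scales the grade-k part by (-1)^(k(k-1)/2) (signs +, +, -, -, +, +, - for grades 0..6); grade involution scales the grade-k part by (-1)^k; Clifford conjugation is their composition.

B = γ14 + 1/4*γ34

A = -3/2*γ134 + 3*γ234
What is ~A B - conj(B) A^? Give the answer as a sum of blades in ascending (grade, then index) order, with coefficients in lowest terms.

first term: -3/8*γ1 + 3/4*γ2 + 3/2*γ3 - 3*γ123
second term: 3/8*γ1 - 3/4*γ2 - 3/2*γ3 - 3*γ123
Answer: -3/4*γ1 + 3/2*γ2 + 3*γ3


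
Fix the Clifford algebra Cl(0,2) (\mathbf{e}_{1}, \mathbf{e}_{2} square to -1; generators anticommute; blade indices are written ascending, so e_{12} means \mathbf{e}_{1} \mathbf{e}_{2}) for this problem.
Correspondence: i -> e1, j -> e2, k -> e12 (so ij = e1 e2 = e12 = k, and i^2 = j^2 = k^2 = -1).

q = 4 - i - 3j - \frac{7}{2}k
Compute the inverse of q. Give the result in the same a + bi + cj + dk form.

In blades: q = 4 - e_{1} - 3 e_{2} - \frac{7}{2} e_{12}.
With qbar = 4 + e_{1} + 3 e_{2} + \frac{7}{2} e_{12} (scalar fixed, mapped units negated), q qbar = \frac{153}{4} (the sum of squared coefficients), so q^-1 = qbar / (\frac{153}{4}) = \frac{16}{153} + \frac{4}{153} e_{1} + \frac{4}{51} e_{2} + \frac{14}{153} e_{12}; translating back:
Answer: \frac{16}{153} + \frac{4}{153}i + \frac{4}{51}j + \frac{14}{153}k


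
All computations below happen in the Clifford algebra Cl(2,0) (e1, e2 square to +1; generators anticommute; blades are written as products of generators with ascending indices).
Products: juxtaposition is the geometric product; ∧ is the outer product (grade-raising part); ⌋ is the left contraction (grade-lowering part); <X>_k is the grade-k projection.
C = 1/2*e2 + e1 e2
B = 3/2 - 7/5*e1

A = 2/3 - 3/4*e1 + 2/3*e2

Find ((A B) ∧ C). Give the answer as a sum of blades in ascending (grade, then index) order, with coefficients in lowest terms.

step 1: 41/20 - 247/120*e1 + e2 + 14/15*e1 e2
step 2: 41/40*e2 + 49/48*e1 e2
Answer: 41/40*e2 + 49/48*e1 e2


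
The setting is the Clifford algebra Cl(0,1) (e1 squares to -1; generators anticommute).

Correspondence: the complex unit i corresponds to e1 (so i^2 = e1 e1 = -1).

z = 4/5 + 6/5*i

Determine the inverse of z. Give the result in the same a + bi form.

In blades: z = 4/5 + 6/5*e1.
With qbar = 4/5 - 6/5*e1 (scalar fixed, mapped units negated), z qbar = 52/25 (the sum of squared coefficients), so z^-1 = qbar / (52/25) = 5/13 - 15/26*e1; translating back:
Answer: 5/13 - 15/26*i


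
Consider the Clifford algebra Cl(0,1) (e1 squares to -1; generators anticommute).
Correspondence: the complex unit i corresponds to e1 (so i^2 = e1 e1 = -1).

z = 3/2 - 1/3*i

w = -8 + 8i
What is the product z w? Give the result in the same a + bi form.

In blades: z = 3/2 - 1/3*e1, w = -8 + 8*e1.
Distribute z over w term by term (generator squares from the signature, products reordered to ascending indices): (3/2)*w = -12 + 12*e1; (-1/3*e1)*w = 8/3 + 8/3*e1.
Sum: -28/3 + 44/3*e1; translating back through the correspondence:
Answer: -28/3 + 44/3*i
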